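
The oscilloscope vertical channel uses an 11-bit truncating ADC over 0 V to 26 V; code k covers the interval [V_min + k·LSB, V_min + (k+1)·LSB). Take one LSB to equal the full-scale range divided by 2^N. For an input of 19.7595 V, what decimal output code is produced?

1556

Range is 26 V. LSB = 26 V / 2^11 ≈ 12.70 mV.
(V_in − V_min) × 2^11/range = (19.7595 − (0)) × 2048/26 = 1556.441.
Floor → code = 1556.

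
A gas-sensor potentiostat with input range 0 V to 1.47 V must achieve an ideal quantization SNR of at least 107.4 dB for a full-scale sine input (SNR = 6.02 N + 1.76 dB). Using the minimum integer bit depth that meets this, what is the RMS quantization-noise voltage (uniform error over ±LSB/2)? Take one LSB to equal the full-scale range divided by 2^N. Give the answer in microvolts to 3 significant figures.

1.62 µV

Range is 1.47 V.
N ≥ (107.4 − 1.76)/6.02 = 17.548 → N_min = 18.
One LSB is 1.47 V / 262144 = 5.6076 µV.
σ_q = LSB/√12 = 5.6076 µV/3.4641 = 1.62 µV.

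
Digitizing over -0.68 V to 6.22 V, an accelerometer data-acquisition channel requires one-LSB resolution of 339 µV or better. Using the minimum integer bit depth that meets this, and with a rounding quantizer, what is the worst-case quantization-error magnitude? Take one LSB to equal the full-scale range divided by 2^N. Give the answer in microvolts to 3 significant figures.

105 µV

The full-scale span is 6.22 − (-0.68) = 6.9 V.
6.9 V / 339 µV = 20350. Since 2^14 = 16384 and 2^15 = 32768, N = 15.
LSB = 6.9 V / 2^15 = 210.57 µV.
Max error for round-to-nearest is LSB/2 = 105 µV.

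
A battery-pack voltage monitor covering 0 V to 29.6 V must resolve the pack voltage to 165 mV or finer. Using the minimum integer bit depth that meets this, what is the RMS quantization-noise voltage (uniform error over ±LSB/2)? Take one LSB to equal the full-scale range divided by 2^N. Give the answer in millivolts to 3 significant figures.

V_FS = 29.6 V.
Levels needed ≥ 29.6/165 mV = 179.4. 2^8 = 256 suffices, so N_min = 8.
LSB = 29.6 V / 2^8 = 115.63 mV.
σ_q = LSB/√12 = 115.63 mV/3.4641 = 33.4 mV.

33.4 mV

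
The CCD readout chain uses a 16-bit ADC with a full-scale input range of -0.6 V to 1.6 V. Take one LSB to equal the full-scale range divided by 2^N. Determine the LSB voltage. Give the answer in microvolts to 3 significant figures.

33.6 µV

Full-scale range = 1.6 V − (-0.6 V) = 2.2 V.
2^16 = 65536 levels.
LSB = 2.2 V / 2^16 = 33.6 µV.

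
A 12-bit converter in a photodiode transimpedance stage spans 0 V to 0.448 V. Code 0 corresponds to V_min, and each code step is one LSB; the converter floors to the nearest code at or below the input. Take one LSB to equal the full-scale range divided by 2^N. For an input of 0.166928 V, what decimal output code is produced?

1526

Span = 0.448 V. LSB = 0.448 V / 2^12 ≈ 109.4 µV.
(V_in − V_min) × 2^12/range = (0.166928 − (0)) × 4096/0.448 = 1526.199.
Floor → code = 1526.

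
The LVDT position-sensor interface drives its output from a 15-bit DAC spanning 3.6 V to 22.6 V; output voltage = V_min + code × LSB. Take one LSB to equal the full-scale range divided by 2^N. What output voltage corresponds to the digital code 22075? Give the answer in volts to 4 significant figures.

Span: 22.6 V − (3.6 V) = 19 V. LSB = 19 V / 2^15.
Output = V_min + (22075/32768) × range = 3.6 + 0.673676 × 19 V
      = 3.6 V + 12.7998 V = 16.3998 V.

16.40 V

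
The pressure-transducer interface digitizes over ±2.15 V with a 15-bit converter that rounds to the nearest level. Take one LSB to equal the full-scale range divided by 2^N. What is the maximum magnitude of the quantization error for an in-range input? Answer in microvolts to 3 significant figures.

The full-scale span is 2.15 − (-2.15) = 4.3 V.
Step size = 4.3/32768 V = 131.23 µV.
|e|_max = LSB/2 = 65.6 µV.

65.6 µV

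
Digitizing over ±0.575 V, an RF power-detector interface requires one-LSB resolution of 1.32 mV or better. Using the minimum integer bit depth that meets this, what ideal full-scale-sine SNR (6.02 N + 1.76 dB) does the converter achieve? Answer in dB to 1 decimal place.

62.0 dB

Range = 0.575 − (-0.575) = 1.15 V.
Required number of levels: 1.15/1.32 mV = 871.21; smallest N with 2^N ≥ that is 10.
SNR = 6.02 × 10 + 1.76 = 61.96 dB.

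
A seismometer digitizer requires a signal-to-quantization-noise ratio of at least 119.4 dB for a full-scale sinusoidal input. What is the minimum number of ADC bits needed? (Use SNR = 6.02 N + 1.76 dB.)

N ≥ (119.4 − 1.76)/6.02 = 19.542 → N_min = 20.

20 bits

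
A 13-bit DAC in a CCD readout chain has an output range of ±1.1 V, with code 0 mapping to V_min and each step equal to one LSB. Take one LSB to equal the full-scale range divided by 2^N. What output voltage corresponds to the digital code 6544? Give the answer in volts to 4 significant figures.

0.6574 V

Range = 1.1 − (-1.1) = 2.2 V. LSB = 2.2 V / 2^13.
V_out = -1.1 + 6544 × (2.2/8192) V
      = -1.1 + 1.75742 = 0.657422 V.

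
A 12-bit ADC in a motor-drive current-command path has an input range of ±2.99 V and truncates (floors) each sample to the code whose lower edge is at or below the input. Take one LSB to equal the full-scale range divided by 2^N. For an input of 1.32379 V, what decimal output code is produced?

2954

Full-scale range = 2.99 V − (-2.99 V) = 5.98 V. LSB = 5.98 V / 2^12 ≈ 1.460 mV.
(V_in − V_min) × 2^12/range = (1.32379 − (-2.99)) × 4096/5.98 = 2954.730.
Floor → code = 2954.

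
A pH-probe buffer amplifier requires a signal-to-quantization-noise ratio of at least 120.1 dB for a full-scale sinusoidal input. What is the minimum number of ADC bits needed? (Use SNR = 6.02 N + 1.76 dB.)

20 bits

N ≥ (120.1 − 1.76)/6.02 = 19.658 → N_min = 20.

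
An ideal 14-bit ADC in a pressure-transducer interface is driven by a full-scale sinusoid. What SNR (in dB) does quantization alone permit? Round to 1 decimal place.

86.0 dB

For an ideal N-bit converter with full-scale sine input, SNR = 6.02 N + 1.76 dB. SNR = 6.02 × 14 + 1.76 = 84.28 + 1.76 = 86.04 dB.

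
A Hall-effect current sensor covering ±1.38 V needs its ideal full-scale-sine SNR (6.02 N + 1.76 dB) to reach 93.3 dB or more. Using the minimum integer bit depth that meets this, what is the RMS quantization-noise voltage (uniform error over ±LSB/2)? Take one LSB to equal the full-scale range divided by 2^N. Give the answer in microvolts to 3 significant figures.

12.2 µV

Range = 1.38 − (-1.38) = 2.76 V.
N ≥ (93.3 − 1.76)/6.02 = 15.206 → N_min = 16.
LSB = 2.76 V / 2^16 = 42.114 µV.
σ_q = LSB/√12 = 42.114 µV/3.4641 = 12.2 µV.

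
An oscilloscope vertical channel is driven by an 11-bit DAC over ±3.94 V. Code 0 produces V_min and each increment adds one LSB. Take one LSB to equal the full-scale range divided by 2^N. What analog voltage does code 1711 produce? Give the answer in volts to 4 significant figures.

2.643 V

The full-scale span is 3.94 − (-3.94) = 7.88 V. LSB = 7.88 V / 2^11.
V_out = V_min + code × LSB = -3.94 V + 1711 × 7.88 V / 2048
      = -3.94 + 6.58334 = 2.64334 V.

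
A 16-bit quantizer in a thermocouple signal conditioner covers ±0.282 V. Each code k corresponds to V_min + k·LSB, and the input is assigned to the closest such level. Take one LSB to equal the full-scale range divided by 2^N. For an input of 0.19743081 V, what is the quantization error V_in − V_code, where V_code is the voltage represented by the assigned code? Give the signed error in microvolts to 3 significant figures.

Range = 0.282 − (-0.282) = 0.564 V. LSB = 0.564 V / 2^16 ≈ 8.606 µV.
(V_in − V_min)/LSB = (0.19743081 − (-0.282)) × 65536/0.564 = 55709.1801 → nearest code k = 55709.
Reconstructed level: -0.282 + 55709 × 0.564/65536 V = 0.19742926025 V.
V_in − V_code = 0.19743081 − (0.19742926025) = +1.55 µV.

+1.55 µV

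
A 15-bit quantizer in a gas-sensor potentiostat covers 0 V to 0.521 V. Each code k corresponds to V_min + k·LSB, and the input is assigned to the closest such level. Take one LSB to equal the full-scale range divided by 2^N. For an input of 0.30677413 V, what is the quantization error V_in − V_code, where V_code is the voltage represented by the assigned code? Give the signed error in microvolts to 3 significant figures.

+6.12 µV

Span = 0.521 V. LSB = 0.521 V / 2^15 ≈ 15.90 µV.
(0.30677413 − (0)) / LSB = 0.30677413 × 32768/0.521 = 19294.3852. Nearest integer: k = 19294.
Reconstructed level: 0 + 19294 × 0.521/32768 V = 0.30676800537 V.
e = 0.30677413 − (0.30676800537) = +6.12 µV.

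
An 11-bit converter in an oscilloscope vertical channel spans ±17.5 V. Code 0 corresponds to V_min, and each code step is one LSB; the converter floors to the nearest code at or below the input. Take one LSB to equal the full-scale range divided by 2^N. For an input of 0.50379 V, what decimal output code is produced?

Full-scale range = 17.5 V − (-17.5 V) = 35 V. LSB = 35 V / 2^11 ≈ 17.09 mV.
(V_in − V_min) × 2^11/range = (0.50379 − (-17.5)) × 2048/35 = 1053.479.
Floor → code = 1053.

1053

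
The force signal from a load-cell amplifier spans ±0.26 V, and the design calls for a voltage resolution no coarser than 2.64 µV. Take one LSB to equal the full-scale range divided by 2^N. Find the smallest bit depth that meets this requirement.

Span: 0.26 V − (-0.26 V) = 0.52 V.
Levels needed ≥ 0.52/2.64 µV = 197000. 2^18 = 262144 suffices, so N_min = 18.

18 bits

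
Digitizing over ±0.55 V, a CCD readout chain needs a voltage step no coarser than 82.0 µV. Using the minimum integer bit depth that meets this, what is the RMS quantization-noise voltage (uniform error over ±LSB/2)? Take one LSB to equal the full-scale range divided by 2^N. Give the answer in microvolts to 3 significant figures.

Full-scale range = 0.55 V − (-0.55 V) = 1.1 V.
1.1 V / 82.0 µV = 13410. Since 2^13 = 8192 and 2^14 = 16384, N = 14.
One LSB is 1.1 V / 16384 = 67.139 µV.
V_rms = LSB/√12 = 19.4 µV.

19.4 µV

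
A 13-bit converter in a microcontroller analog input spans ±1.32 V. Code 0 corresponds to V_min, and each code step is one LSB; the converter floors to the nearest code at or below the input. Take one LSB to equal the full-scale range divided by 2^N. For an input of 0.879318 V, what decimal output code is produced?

The full-scale span is 1.32 − (-1.32) = 2.64 V. LSB = 2.64 V / 2^13 ≈ 322.3 µV.
V_in − V_min = 0.879318 − (-1.32) = 2.199318 V.
Divide by LSB: 2.199318 × 8192/2.64 = 6824.5504.
Truncating gives code 6824.

6824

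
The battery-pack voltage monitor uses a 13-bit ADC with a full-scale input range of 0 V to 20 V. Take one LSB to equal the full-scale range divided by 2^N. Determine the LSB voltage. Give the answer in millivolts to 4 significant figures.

Span = 20 V.
Number of codes = 2^13 = 8192.
Step size = 20/8192 V = 2.441 mV.

2.441 mV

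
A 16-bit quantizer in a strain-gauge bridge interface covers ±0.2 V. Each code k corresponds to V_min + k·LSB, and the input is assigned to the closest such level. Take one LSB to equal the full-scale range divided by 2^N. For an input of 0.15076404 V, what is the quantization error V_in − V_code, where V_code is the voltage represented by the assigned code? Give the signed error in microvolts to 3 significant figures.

Full-scale range = 0.2 V − (-0.2 V) = 0.4 V. LSB = 0.4 V / 2^16 ≈ 6.104 µV.
(V_in − V_min)/LSB = (0.15076404 − (-0.2)) × 65536/0.4 = 57469.1803 → nearest code k = 57469.
V_code = V_min + k × range/2^16 = -0.2 + 57469 × 0.4/65536 = 0.15076293945 V.
e = 0.15076404 − (0.15076293945) = +1.10 µV.

+1.10 µV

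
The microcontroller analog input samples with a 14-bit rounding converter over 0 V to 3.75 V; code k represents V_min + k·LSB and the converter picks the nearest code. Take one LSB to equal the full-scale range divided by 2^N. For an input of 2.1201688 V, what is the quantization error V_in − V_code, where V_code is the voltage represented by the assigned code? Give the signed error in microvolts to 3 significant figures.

Full-scale range = 3.75 V. LSB = 3.75 V / 2^14 ≈ 228.9 µV.
(V_in − V_min)/LSB = (2.1201688 − (0)) × 16384/3.75 = 9263.1588 → nearest code k = 9263.
V_code = 0 + (9263/16384) × 3.75 = 2.1201324463 V.
V_in − V_code = 2.1201688 − (2.1201324463) = +36.4 µV.

+36.4 µV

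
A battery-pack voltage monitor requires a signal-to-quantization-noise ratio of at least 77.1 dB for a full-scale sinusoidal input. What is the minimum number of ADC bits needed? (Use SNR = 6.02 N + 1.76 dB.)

6.02 N + 1.76 ≥ 77.1 gives N ≥ 12.515, so the minimum integer is 13.

13 bits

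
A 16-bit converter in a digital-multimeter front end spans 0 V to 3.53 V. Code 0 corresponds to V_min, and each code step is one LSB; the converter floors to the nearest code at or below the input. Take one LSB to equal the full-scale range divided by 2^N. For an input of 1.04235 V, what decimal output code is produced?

19351

V_FS = 3.53 V. LSB = 3.53 V / 2^16 ≈ 53.86 µV.
code = ⌊(V_in − V_min)/LSB⌋ = ⌊(V_in − V_min) × 2^16 / range⌋
     = ⌊(1.04235 − (0)) × 65536 / 3.53⌋ = ⌊1.04235 × 65536/3.53⌋
     = ⌊19351.685⌋ = 19351.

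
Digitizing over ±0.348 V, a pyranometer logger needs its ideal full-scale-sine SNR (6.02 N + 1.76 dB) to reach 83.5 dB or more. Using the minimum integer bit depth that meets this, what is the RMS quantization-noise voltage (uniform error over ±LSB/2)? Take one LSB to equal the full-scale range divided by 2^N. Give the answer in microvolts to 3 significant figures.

12.3 µV

Span: 0.348 V − (-0.348 V) = 0.696 V.
N ≥ (83.5 − 1.76)/6.02 = 13.578 → N_min = 14.
LSB = 0.696 V / 2^14 = 42.480 µV.
RMS noise = LSB/√12 = 12.3 µV.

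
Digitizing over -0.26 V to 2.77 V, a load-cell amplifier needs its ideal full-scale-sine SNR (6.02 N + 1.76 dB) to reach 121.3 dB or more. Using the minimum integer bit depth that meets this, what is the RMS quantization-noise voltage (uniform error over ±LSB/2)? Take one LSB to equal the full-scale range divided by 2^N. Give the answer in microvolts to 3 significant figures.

0.834 µV

Span: 2.77 V − (-0.26 V) = 3.03 V.
N ≥ (121.3 − 1.76)/6.02 = 19.857 → N_min = 20.
LSB = 3.03 V ÷ 2^20 = 3.03/1048576 V = 2.8896 µV.
RMS noise = LSB/√12 = 0.834 µV.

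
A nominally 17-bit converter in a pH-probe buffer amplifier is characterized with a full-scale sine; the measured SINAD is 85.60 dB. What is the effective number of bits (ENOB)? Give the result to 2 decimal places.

13.93 bits

ENOB = (85.60 − 1.76)/6.02 = 13.9269 bits.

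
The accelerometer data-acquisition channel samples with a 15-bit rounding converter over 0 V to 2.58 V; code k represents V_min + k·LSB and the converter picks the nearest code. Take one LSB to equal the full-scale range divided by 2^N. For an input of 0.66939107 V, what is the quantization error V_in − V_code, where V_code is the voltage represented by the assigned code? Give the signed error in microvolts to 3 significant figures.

Full-scale range = 2.58 V. LSB = 2.58 V / 2^15 ≈ 78.74 µV.
(0.66939107 − (0)) / LSB = 0.66939107 × 32768/2.58 = 8501.7855. Nearest integer: k = 8502.
Reconstructed level: 0 + 8502 × 2.58/32768 V = 0.66940795898 V.
e = 0.66939107 − (0.66940795898) = −16.9 µV.

−16.9 µV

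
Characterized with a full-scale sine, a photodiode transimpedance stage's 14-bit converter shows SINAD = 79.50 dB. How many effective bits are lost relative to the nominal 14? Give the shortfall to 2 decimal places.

Effective bits = (79.50 − 1.76)/6.02 = 12.9136.
14 − 12.9136 = 1.09 bits below nominal.

1.09 bits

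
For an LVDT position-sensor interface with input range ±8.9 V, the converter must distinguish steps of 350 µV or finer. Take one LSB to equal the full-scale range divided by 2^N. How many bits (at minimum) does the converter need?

Range = 8.9 − (-8.9) = 17.8 V.
Required number of levels: 17.8/350 µV = 50857; smallest N with 2^N ≥ that is 16.

16 bits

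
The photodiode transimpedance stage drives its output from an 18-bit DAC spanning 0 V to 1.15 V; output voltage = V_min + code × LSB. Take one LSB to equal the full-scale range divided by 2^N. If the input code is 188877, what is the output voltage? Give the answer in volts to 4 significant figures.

0.8286 V

Span = 1.15 V. LSB = 1.15 V / 2^18.
V_out = 0 + 188877 × (1.15/262144) V
      = 0 + 0.828585 = 0.828585 V.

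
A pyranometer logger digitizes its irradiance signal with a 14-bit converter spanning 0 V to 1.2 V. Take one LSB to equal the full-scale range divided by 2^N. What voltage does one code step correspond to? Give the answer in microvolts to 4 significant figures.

Span = 1.2 V.
Number of codes = 2^14 = 16384.
LSB = 1.2 V ÷ 2^14 = 1.2/16384 V = 73.24 µV.

73.24 µV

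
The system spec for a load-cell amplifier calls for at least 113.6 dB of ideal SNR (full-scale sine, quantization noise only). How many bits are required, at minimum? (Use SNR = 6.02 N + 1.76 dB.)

Required N = ⌈(113.6 − 1.76)/6.02⌉ = ⌈18.578⌉ = 19.

19 bits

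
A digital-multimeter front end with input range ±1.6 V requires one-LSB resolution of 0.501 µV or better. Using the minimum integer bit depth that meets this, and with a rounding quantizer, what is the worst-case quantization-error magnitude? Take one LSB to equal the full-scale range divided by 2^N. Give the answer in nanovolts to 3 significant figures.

191 nV

The full-scale span is 1.6 − (-1.6) = 3.2 V.
3.2 V / 0.501 µV = 6.387e6. Since 2^22 = 4194304 and 2^23 = 8388608, N = 23.
One LSB is 3.2 V / 8388608 = 381.47 nV.
|e|_max = LSB/2 = 191 nV.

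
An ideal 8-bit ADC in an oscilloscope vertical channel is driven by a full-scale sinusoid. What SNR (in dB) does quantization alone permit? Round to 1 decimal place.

For an ideal N-bit converter with full-scale sine input, SNR = 6.02 N + 1.76 dB. SNR = 6.02 × 8 + 1.76 = 48.16 + 1.76 = 49.92 dB.

49.9 dB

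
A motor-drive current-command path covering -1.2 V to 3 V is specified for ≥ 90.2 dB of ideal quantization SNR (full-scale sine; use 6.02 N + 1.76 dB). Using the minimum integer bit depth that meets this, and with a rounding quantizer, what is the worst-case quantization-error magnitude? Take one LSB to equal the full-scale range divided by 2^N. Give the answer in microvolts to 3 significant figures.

64.1 µV

The full-scale span is 3 − (-1.2) = 4.2 V.
Required N = ⌈(90.2 − 1.76)/6.02⌉ = ⌈14.691⌉ = 15.
Step size = 4.2/32768 V = 128.17 µV.
Max error for round-to-nearest is LSB/2 = 64.1 µV.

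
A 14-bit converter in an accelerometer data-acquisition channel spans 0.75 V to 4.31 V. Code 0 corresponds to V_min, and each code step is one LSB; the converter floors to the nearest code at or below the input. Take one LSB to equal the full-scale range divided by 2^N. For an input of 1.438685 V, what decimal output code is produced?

3169

The full-scale span is 4.31 − (0.75) = 3.56 V. LSB = 3.56 V / 2^14 ≈ 217.3 µV.
V_in − V_min = 1.438685 − (0.75) = 0.688685 V.
Divide by LSB: 0.688685 × 16384/3.56 = 3169.4986.
Truncating gives code 3169.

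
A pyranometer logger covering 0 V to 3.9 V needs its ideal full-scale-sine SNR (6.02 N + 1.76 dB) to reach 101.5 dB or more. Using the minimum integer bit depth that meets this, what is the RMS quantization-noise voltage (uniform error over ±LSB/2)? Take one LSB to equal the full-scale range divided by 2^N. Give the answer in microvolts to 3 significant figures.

8.59 µV

V_FS = 3.9 V.
N ≥ (101.5 − 1.76)/6.02 = 16.568 → N_min = 17.
Step size = 3.9/131072 V = 29.755 µV.
σ_q = LSB/√12 = 29.755 µV/3.4641 = 8.59 µV.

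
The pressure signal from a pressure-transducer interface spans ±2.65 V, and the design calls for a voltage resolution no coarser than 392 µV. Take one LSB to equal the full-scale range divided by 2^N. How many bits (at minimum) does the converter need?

14 bits

Span: 2.65 V − (-2.65 V) = 5.3 V.
Levels needed ≥ 5.3/392 µV = 13520. 2^14 = 16384 suffices, so N_min = 14.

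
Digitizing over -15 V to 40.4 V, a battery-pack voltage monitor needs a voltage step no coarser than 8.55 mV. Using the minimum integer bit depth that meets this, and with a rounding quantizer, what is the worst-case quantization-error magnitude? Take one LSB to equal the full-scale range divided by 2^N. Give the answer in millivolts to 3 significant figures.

Full-scale range = 40.4 V − (-15 V) = 55.4 V.
55.4 V / 8.55 mV = 6480. Since 2^12 = 4096 and 2^13 = 8192, N = 13.
Step size = 55.4/8192 V = 6.7627 mV.
Half an LSB is 3.38 mV.

3.38 mV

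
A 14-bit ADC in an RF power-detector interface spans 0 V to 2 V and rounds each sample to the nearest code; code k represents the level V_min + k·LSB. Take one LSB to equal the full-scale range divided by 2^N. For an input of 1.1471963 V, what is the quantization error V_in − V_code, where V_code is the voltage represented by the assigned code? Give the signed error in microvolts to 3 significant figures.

−20.5 µV

Full-scale range = 2 V. LSB = 2 V / 2^14 ≈ 122.1 µV.
Position in LSBs: (1.1471963 − (0)) × 16384/2 = 9397.8321; rounding gives k = 9398.
V_code = V_min + k × range/2^14 = 0 + 9398 × 2/16384 = 1.1472167969 V.
e = 1.1471963 − (1.1472167969) = −20.5 µV.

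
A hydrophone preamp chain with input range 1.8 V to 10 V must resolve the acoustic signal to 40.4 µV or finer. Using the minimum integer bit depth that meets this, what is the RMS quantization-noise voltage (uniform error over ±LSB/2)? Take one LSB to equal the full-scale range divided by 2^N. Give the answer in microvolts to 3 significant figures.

Range = 10 − (1.8) = 8.2 V.
Required number of levels: 8.2/40.4 µV = 202970; smallest N with 2^N ≥ that is 18.
Step size = 8.2/262144 V = 31.281 µV.
RMS noise = LSB/√12 = 9.03 µV.

9.03 µV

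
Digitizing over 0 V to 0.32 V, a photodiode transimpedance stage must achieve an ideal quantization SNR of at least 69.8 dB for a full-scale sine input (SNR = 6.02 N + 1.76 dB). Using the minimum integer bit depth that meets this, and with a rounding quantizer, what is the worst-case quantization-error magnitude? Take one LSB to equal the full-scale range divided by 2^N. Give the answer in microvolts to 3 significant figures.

Span = 0.32 V.
N ≥ (69.8 − 1.76)/6.02 = 11.302 → N_min = 12.
One LSB is 0.32 V / 4096 = 78.125 µV.
Max error for round-to-nearest is LSB/2 = 39.1 µV.

39.1 µV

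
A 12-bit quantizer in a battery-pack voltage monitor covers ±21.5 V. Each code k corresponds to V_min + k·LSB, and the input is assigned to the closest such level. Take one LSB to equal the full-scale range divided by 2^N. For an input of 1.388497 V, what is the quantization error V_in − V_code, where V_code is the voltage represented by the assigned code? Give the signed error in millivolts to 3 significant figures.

+2.75 mV

The full-scale span is 21.5 − (-21.5) = 43 V. LSB = 43 V / 2^12 ≈ 10.50 mV.
(1.388497 − (-21.5)) / LSB = 22.888497 × 4096/43 = 2180.2624. Nearest integer: k = 2180.
Reconstructed level: -21.5 + 2180 × 43/4096 V = 1.385742188 V.
e = 1.388497 − (1.385742188) = +2.75 mV.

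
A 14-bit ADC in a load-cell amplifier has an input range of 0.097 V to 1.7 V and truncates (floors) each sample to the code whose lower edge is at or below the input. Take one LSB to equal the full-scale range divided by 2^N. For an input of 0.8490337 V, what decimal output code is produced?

7686

Span: 1.7 V − (0.097 V) = 1.603 V. LSB = 1.603 V / 2^14 ≈ 97.84 µV.
V_in − V_min = 0.8490337 − (0.097) = 0.7520337 V.
Divide by LSB: 0.7520337 × 16384/1.603 = 7686.4131.
Truncating gives code 7686.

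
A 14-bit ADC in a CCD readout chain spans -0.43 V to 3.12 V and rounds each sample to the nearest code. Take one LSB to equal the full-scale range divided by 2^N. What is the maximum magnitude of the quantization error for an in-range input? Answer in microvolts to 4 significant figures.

The full-scale span is 3.12 − (-0.43) = 3.55 V.
LSB = 3.55 V / 2^14 = 216.675 µV.
Worst-case error for round-to-nearest is half an LSB: 108.3 µV.

108.3 µV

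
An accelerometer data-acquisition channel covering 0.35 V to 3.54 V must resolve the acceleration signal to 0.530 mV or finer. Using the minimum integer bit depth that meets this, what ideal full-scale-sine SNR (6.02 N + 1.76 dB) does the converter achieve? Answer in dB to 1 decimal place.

80.0 dB

Span: 3.54 V − (0.35 V) = 3.19 V.
Required number of levels: 3.19/0.530 mV = 6018.9; smallest N with 2^N ≥ that is 13.
SNR = 6.02 × 13 + 1.76 = 80.02 dB.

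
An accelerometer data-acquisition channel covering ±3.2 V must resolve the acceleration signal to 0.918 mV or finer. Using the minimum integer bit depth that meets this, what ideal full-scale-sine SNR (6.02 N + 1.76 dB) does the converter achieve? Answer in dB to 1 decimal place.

Full-scale range = 3.2 V − (-3.2 V) = 6.4 V.
6.4 V / 0.918 mV = 6972. Since 2^12 = 4096 and 2^13 = 8192, N = 13.
6.02(13) + 1.76 = 80.02 dB.

80.0 dB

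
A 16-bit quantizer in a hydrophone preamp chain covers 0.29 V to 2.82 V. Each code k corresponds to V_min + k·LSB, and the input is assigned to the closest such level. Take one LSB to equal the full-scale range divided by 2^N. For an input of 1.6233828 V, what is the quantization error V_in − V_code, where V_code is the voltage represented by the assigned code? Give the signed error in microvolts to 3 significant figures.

+13.8 µV

Full-scale range = 2.82 V − (0.29 V) = 2.53 V. LSB = 2.53 V / 2^16 ≈ 38.60 µV.
Position in LSBs: (1.6233828 − (0.29)) × 65536/2.53 = 34539.3578; rounding gives k = 34539.
Reconstructed level: 0.29 + 34539 × 2.53/65536 V = 1.6233689880 V.
V_in − V_code = 1.6233828 − (1.6233689880) = +13.8 µV.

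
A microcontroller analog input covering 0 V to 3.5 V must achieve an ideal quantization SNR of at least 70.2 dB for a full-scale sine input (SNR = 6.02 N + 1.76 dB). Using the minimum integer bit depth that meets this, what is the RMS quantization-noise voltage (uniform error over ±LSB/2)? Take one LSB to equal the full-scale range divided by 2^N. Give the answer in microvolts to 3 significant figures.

247 µV

V_FS = 3.5 V.
Required N = ⌈(70.2 − 1.76)/6.02⌉ = ⌈11.369⌉ = 12.
One LSB is 3.5 V / 4096 = 0.85449 mV.
V_rms = LSB/√12 = 247 µV.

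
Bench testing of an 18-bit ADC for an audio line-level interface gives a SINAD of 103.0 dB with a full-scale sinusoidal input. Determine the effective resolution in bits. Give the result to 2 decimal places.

ENOB = (SINAD − 1.76) / 6.02 = (103.0 − 1.76) / 6.02 = 101.24 / 6.02 = 16.8173.

16.82 bits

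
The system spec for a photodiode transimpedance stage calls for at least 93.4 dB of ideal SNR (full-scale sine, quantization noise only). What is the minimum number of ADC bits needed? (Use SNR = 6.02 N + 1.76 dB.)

16 bits

6.02 N + 1.76 ≥ 93.4 gives N ≥ 15.223, so the minimum integer is 16.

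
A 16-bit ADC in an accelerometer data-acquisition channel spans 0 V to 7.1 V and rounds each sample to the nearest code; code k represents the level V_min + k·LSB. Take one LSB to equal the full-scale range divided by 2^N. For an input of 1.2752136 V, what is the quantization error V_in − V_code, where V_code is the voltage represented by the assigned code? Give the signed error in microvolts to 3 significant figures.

−26.0 µV

Span = 7.1 V. LSB = 7.1 V / 2^16 ≈ 108.3 µV.
(V_in − V_min)/LSB = (1.2752136 − (0)) × 65536/7.1 = 11770.7604 → nearest code k = 11771.
Reconstructed level: 0 + 11771 × 7.1/65536 V = 1.2752395630 V.
Error = V_in − V_code = 1.2752136 − (1.2752395630) = −26.0 µV.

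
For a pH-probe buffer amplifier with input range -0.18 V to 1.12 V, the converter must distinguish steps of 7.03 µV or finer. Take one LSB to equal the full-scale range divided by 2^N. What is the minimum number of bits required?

18 bits

Range = 1.12 − (-0.18) = 1.3 V.
Required number of levels: 1.3/7.03 µV = 184920; smallest N with 2^N ≥ that is 18.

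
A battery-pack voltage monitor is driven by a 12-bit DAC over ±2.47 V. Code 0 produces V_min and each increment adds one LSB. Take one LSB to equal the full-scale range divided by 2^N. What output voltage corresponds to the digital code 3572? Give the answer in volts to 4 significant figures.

The full-scale span is 2.47 − (-2.47) = 4.94 V. LSB = 4.94 V / 2^12.
V_out = V_min + code × LSB = -2.47 V + 3572 × 4.94 V / 4096
      = -2.47 + 4.30803 = 1.83803 V.

1.838 V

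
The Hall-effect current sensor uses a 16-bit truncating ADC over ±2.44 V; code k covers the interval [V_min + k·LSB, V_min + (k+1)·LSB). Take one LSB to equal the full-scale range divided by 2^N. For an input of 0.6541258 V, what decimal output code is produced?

41552

Range = 2.44 − (-2.44) = 4.88 V. LSB = 4.88 V / 2^16 ≈ 74.46 µV.
code = ⌊(V_in − V_min)/LSB⌋ = ⌊(V_in − V_min) × 2^16 / range⌋
     = ⌊(0.6541258 − (-2.44)) × 65536 / 4.88⌋ = ⌊3.0941258 × 65536/4.88⌋
     = ⌊41552.588⌋ = 41552.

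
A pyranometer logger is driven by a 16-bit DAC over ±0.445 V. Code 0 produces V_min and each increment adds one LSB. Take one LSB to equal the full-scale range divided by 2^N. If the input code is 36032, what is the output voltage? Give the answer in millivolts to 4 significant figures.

Range = 0.445 − (-0.445) = 0.89 V. LSB = 0.89 V / 2^16.
V_out = V_min + code × LSB = -0.445 V + 36032 × 0.89 V / 65536
      = -0.445 + 0.489326 = 0.0443262 V.

44.33 mV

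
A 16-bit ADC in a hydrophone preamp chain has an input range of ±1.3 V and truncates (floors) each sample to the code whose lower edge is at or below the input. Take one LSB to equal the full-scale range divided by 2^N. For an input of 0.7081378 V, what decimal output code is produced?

50617

Range = 1.3 − (-1.3) = 2.6 V. LSB = 2.6 V / 2^16 ≈ 39.67 µV.
code = ⌊(V_in − V_min)/LSB⌋ = ⌊(V_in − V_min) × 2^16 / range⌋
     = ⌊(0.7081378 − (-1.3)) × 65536 / 2.6⌋ = ⌊2.0081378 × 65536/2.6⌋
     = ⌊50617.430⌋ = 50617.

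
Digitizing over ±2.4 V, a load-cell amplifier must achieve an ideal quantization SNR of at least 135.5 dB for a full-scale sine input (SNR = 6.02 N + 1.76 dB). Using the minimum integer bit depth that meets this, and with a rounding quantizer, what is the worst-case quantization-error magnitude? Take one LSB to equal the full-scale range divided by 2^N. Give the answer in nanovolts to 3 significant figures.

Full-scale range = 2.4 V − (-2.4 V) = 4.8 V.
Solving 6.02 N ≥ 135.5 − 1.76: N ≥ 22.216. Round up → N = 23.
One LSB is 4.8 V / 8388608 = 0.57220 µV.
Max error for round-to-nearest is LSB/2 = 286 nV.

286 nV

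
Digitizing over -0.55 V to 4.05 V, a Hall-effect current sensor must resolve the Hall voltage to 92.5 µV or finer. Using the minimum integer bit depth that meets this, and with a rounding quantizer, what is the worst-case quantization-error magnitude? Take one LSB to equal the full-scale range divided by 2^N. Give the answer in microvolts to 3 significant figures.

Range = 4.05 − (-0.55) = 4.6 V.
Need 2^N ≥ 4.6 V / 92.5 µV = 49730 → N_min = 16.
One LSB is 4.6 V / 65536 = 70.190 µV.
Half an LSB is 35.1 µV.

35.1 µV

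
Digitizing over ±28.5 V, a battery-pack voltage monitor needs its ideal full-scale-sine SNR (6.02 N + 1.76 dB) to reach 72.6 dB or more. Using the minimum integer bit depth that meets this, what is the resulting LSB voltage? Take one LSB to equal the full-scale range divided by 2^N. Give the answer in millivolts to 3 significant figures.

Full-scale range = 28.5 V − (-28.5 V) = 57 V.
6.02 N + 1.76 ≥ 72.6 gives N ≥ 11.767, so the minimum integer is 12.
One LSB is 57 V / 4096 = 13.9 mV.

13.9 mV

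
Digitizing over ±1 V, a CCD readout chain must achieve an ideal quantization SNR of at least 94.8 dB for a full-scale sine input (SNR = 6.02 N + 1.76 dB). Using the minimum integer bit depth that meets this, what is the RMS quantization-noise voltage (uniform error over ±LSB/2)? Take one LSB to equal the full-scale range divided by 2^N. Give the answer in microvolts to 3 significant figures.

8.81 µV

Span: 1 V − (-1 V) = 2 V.
N ≥ (94.8 − 1.76)/6.02 = 15.455 → N_min = 16.
Step size = 2/65536 V = 30.518 µV.
V_rms = LSB/√12 = 8.81 µV.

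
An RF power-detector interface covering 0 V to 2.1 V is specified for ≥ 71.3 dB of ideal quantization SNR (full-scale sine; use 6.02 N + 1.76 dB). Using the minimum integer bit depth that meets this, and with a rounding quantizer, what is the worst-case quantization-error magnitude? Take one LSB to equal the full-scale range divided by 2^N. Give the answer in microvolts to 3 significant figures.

Range is 2.1 V.
N ≥ (71.3 − 1.76)/6.02 = 11.551 → N_min = 12.
LSB = 2.1 V ÷ 2^12 = 2.1/4096 V = 0.51270 mV.
|e|_max = LSB/2 = 256 µV.

256 µV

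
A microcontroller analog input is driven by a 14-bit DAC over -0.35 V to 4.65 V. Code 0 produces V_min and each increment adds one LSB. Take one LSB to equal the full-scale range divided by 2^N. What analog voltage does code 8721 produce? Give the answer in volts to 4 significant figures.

Full-scale range = 4.65 V − (-0.35 V) = 5 V. LSB = 5 V / 2^14.
V_out = V_min + code × LSB = -0.35 V + 8721 × 5 V / 16384
      = -0.35 V + 2.66144 V = 2.31144 V.

2.311 V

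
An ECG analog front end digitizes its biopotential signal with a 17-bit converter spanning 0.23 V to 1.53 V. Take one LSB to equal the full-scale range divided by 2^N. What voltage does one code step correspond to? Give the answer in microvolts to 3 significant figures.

The full-scale span is 1.53 − (0.23) = 1.3 V.
2^17 = 131072 levels.
One LSB is 1.3 V / 131072 = 9.92 µV.

9.92 µV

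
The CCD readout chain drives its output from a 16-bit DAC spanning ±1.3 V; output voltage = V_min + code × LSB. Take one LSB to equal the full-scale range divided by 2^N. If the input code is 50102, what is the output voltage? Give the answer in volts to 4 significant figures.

Range = 1.3 − (-1.3) = 2.6 V. LSB = 2.6 V / 2^16.
V_out = V_min + code × LSB = -1.3 V + 50102 × 2.6 V / 65536
      = -1.3 V + 1.98769 V = 0.687689 V.

0.6877 V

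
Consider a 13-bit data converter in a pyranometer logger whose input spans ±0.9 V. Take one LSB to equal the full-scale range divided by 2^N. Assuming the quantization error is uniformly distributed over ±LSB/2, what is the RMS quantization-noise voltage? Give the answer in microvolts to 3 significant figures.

63.4 µV

Range = 0.9 − (-0.9) = 1.8 V.
LSB = 1.8 V / 2^13 = 219.73 µV.
For a uniform distribution on [−LSB/2, +LSB/2], V_rms = LSB/√12 = 219.73 µV/3.4641 = 63.4 µV.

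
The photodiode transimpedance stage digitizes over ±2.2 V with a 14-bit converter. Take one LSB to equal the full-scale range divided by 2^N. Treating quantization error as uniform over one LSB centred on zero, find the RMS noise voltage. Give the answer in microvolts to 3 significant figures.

Range = 2.2 − (-2.2) = 4.4 V.
One LSB is 4.4 V / 16384 = 268.55 µV.
σ_q = LSB/√12 = 268.55 µV/3.4641 = 77.5 µV.

77.5 µV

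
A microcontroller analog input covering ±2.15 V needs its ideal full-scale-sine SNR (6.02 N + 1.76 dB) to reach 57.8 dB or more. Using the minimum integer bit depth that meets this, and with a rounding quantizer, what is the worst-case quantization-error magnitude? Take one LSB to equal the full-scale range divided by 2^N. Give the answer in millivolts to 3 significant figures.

Full-scale range = 2.15 V − (-2.15 V) = 4.3 V.
Required N = ⌈(57.8 − 1.76)/6.02⌉ = ⌈9.309⌉ = 10.
One LSB is 4.3 V / 1024 = 4.1992 mV.
Half an LSB is 2.10 mV.

2.10 mV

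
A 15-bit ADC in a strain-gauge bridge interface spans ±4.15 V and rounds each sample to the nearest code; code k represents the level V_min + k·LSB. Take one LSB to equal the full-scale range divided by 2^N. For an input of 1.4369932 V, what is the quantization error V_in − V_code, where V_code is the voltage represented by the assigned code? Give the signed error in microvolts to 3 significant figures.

The full-scale span is 4.15 − (-4.15) = 8.3 V. LSB = 8.3 V / 2^15 ≈ 253.3 µV.
(1.4369932 − (-4.15)) / LSB = 5.5869932 × 32768/8.3 = 22057.1799. Nearest integer: k = 22057.
V_code = V_min + k × range/2^15 = -4.15 + 22057 × 8.3/32768 = 1.4369476318 V.
V_in − V_code = 1.4369932 − (1.4369476318) = +45.6 µV.

+45.6 µV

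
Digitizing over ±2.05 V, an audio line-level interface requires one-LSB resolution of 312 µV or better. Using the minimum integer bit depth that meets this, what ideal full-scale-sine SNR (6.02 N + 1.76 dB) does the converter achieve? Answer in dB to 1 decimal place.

Range = 2.05 − (-2.05) = 4.1 V.
Levels needed ≥ 4.1/312 µV = 13140. 2^14 = 16384 suffices, so N_min = 14.
Ideal SNR at N = 14: 6.02·14 + 1.76 = 86.0 dB.

86.0 dB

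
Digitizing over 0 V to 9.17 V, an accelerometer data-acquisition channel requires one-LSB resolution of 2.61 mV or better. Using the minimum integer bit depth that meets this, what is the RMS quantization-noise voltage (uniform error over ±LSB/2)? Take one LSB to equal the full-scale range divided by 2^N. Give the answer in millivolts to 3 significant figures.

0.646 mV

Range is 9.17 V.
9.17 V / 2.61 mV = 3513. Since 2^11 = 2048 and 2^12 = 4096, N = 12.
LSB = 9.17 V / 2^12 = 2.2388 mV.
V_rms = LSB/√12 = 0.646 mV.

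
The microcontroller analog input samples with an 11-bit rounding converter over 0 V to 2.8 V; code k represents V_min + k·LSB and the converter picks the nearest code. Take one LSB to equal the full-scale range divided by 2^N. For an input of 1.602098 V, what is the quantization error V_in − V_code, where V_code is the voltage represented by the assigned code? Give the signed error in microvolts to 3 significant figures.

V_FS = 2.8 V. LSB = 2.8 V / 2^11 ≈ 1.367 mV.
(V_in − V_min)/LSB = (1.602098 − (0)) × 2048/2.8 = 1171.8203 → nearest code k = 1172.
Reconstructed level: 0 + 1172 × 2.8/2048 V = 1.602343750 V.
e = 1.602098 − (1.602343750) = −246 µV.

−246 µV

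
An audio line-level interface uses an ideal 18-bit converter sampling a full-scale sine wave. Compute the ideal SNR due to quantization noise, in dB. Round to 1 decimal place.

110.1 dB

SNR = 6.02·18 + 1.76 = 110.12 dB.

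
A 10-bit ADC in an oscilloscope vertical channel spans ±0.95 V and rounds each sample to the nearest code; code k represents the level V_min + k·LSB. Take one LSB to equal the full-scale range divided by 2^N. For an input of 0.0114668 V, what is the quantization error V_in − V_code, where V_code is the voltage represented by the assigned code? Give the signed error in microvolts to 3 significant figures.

+334 µV

The full-scale span is 0.95 − (-0.95) = 1.9 V. LSB = 1.9 V / 2^10 ≈ 1.855 mV.
(0.0114668 − (-0.95)) / LSB = 0.9614668 × 1024/1.9 = 518.1800. Nearest integer: k = 518.
V_code = -0.95 + (518/1024) × 1.9 = 0.01113281250 V.
V_in − V_code = 0.0114668 − (0.01113281250) = +334 µV.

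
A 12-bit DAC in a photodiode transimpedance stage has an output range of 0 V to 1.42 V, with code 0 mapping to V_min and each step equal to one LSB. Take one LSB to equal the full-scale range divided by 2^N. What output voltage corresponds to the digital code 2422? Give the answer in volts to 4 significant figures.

V_FS = 1.42 V. LSB = 1.42 V / 2^12.
V_out = 0 + 2422 × (1.42/4096) V
      = 0 + 0.839658 = 0.839658 V.

0.8397 V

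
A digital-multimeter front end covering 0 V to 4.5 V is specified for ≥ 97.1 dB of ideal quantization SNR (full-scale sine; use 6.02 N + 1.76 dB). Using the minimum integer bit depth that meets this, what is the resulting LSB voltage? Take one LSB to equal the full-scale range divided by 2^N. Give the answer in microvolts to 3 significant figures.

68.7 µV

Span = 4.5 V.
Required N = ⌈(97.1 − 1.76)/6.02⌉ = ⌈15.837⌉ = 16.
One LSB is 4.5 V / 65536 = 68.7 µV.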